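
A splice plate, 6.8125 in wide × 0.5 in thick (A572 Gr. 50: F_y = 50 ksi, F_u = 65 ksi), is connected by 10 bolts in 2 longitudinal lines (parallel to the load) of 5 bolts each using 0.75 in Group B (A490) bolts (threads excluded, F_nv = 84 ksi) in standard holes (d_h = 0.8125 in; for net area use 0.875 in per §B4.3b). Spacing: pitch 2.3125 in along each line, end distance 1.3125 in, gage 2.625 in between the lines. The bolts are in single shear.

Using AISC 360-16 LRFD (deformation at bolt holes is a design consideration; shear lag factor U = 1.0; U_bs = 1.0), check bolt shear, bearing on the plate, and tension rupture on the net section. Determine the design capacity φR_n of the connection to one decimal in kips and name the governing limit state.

Bolt shear: A_b = π(0.75)²/4 = 0.44179 in². φR_n = 0.75 × 84 × 0.44179 × 10 × 1 = 278.3 kips.
Bearing (0.5 in plate, F_u = 65 ksi): end bolts L_c = 1.3125 − 0.8125/2 = 0.90625, R_n = min(1.2×0.90625×0.5×65, 2.4×0.75×0.5×65) = 35.344 kips/bolt; interior L_c = 2.3125 − 0.8125 = 1.5, R_n = 58.5 kips/bolt. φR_n = 0.75 × (2×35.344 + 8×58.5) = 404.0 kips.
Tension rupture (net): A_n = (6.8125 − 2×0.875)×0.5 = 2.5313 in² (U = 1.0, A_e = A_n). φR_n = 0.75 × 65 × 2.5313 = 123.4 kips.
Governing: min(278.3, 404.0, 123.4) = 123.4 kips → net-section rupture.

123.4 kips (net-section rupture governs)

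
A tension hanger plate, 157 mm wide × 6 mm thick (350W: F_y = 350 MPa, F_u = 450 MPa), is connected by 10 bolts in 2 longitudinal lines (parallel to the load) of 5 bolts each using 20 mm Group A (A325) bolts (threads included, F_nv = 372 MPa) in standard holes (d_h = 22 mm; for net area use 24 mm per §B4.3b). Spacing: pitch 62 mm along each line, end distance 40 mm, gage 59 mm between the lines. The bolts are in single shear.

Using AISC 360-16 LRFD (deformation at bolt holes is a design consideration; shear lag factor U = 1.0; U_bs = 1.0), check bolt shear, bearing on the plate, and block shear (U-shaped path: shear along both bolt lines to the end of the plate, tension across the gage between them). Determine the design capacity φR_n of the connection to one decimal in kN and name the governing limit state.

Bolt shear: A_b = π(20)²/4 = 314.16 mm². φR_n = 0.75 × 372 × 314.16 × 10 × 1 = 876.5 kN.
Bearing (6 mm plate, F_u = 450 MPa): end bolts L_c = 40 − 22/2 = 29, R_n = min(1.2×29×6×450, 2.4×20×6×450) = 93.96 kN/bolt; interior L_c = 62 − 22 = 40, R_n = 129.6 kN/bolt. φR_n = 0.75 × (2×93.96 + 8×129.6) = 918.5 kN.
Block shear: shear path 2×[40+4×62] = 2×288 mm, A_gv = 3456, A_nv = 2×(288 − 4.5×24)×6 = 2160 mm²; tension across gage: (59 − 1×24)×6 = 210 mm². R_n = min(0.6×450×2160, 0.6×350×3456) + 1.0×450×210 = min(583.2, 725.76) + 94.5 = 677.7 kN. φR_n = 0.75 × 677.7 = 508.3 kN.
Governing: min(876.5, 918.5, 508.3) = 508.3 kN → block shear.

508.3 kN (block shear governs)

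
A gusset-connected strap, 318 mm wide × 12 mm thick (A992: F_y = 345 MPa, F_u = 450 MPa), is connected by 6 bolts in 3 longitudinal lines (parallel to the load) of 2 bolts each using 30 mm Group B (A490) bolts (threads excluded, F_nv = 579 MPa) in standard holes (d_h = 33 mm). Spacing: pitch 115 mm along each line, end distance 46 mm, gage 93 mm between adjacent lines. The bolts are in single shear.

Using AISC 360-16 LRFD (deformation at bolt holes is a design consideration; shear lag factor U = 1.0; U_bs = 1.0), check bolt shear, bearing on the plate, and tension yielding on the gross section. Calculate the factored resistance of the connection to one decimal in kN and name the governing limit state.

1184.9 kN (gross-section yield governs)

Bolt shear: A_b = π(30)²/4 = 706.86 mm². φR_n = 0.75 × 579 × 706.86 × 6 × 1 = 1841.7 kN.
Bearing (12 mm plate, F_u = 450 MPa): end bolts L_c = 46 − 33/2 = 29.5, R_n = min(1.2×29.5×12×450, 2.4×30×12×450) = 191.16 kN/bolt; interior L_c = 115 − 33 = 82, R_n = 388.8 kN/bolt. φR_n = 0.75 × (3×191.16 + 3×388.8) = 1304.9 kN.
Tension yield (gross): A_g = 318×12 = 3816 mm². φR_n = 0.90 × 345 × 3816 = 1184.9 kN.
Governing: min(1841.7, 1304.9, 1184.9) = 1184.9 kN → gross-section yield.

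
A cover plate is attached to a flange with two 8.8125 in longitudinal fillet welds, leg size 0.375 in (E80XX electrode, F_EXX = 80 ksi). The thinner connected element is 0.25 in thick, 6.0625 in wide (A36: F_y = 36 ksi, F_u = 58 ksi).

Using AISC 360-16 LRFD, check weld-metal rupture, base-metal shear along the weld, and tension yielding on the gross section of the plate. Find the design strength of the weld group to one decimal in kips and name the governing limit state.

49.1 kips (gross-section yield governs)

Weld metal: throat = 0.707×0.375 = 0.26513 in, L = 2×8.8125 = 17.625 in. φR_n = 0.75 × 0.6 × 80 × 0.26513 × 17.625 = 168.2 kips.
Base metal shear (0.25 in plate): yield φR_n = 1.0×0.6×36×0.25×17.625 = 95.2 kips; rupture φR_n = 0.75×0.6×58×0.25×17.625 = 115.0 kips; take 95.2 kips (yield).
Tension yield (gross): A_g = 6.0625×0.25 = 1.5156 in². φR_n = 0.90 × 36 × 1.5156 = 49.1 kips.
Governing: min(168.2, 95.2, 49.1) = 49.1 kips → gross-section yield.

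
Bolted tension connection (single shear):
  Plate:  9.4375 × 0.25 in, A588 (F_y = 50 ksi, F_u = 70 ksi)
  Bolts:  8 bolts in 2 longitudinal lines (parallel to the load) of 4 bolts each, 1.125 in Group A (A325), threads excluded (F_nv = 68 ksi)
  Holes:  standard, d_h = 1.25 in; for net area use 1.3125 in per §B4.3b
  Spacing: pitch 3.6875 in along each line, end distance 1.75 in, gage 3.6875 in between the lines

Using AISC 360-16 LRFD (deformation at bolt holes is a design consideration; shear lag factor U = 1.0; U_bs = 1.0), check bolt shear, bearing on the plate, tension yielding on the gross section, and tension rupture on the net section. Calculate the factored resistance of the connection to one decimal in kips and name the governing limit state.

Bolt shear: A_b = π(1.125)²/4 = 0.99402 in². φR_n = 0.75 × 68 × 0.99402 × 8 × 1 = 405.6 kips.
Bearing (0.25 in plate, F_u = 70 ksi): end bolts L_c = 1.75 − 1.25/2 = 1.125, R_n = min(1.2×1.125×0.25×70, 2.4×1.125×0.25×70) = 23.625 kips/bolt; interior L_c = 3.6875 − 1.25 = 2.4375, R_n = 47.25 kips/bolt. φR_n = 0.75 × (2×23.625 + 6×47.25) = 248.1 kips.
Tension yield (gross): A_g = 9.4375×0.25 = 2.3594 in². φR_n = 0.90 × 50 × 2.3594 = 106.2 kips.
Tension rupture (net): A_n = (9.4375 − 2×1.3125)×0.25 = 1.7031 in² (U = 1.0, A_e = A_n). φR_n = 0.75 × 70 × 1.7031 = 89.4 kips.
Governing: min(405.6, 248.1, 106.2, 89.4) = 89.4 kips → net-section rupture.

89.4 kips (net-section rupture governs)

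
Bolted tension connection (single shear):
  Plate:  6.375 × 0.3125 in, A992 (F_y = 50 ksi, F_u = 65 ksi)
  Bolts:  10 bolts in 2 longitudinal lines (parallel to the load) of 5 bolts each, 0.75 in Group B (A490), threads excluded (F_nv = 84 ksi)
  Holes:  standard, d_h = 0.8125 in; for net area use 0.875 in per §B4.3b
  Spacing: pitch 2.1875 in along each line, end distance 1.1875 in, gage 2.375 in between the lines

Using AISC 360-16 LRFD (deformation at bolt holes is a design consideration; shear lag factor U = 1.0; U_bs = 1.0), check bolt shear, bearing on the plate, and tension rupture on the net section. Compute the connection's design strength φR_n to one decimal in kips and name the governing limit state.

Bolt shear: A_b = π(0.75)²/4 = 0.44179 in². φR_n = 0.75 × 84 × 0.44179 × 10 × 1 = 278.3 kips.
Bearing (0.3125 in plate, F_u = 65 ksi): end bolts L_c = 1.1875 − 0.8125/2 = 0.78125, R_n = min(1.2×0.78125×0.3125×65, 2.4×0.75×0.3125×65) = 19.043 kips/bolt; interior L_c = 2.1875 − 0.8125 = 1.375, R_n = 33.516 kips/bolt. φR_n = 0.75 × (2×19.043 + 8×33.516) = 229.7 kips.
Tension rupture (net): A_n = (6.375 − 2×0.875)×0.3125 = 1.4453 in² (U = 1.0, A_e = A_n). φR_n = 0.75 × 65 × 1.4453 = 70.5 kips.
Governing: min(278.3, 229.7, 70.5) = 70.5 kips → net-section rupture.

70.5 kips (net-section rupture governs)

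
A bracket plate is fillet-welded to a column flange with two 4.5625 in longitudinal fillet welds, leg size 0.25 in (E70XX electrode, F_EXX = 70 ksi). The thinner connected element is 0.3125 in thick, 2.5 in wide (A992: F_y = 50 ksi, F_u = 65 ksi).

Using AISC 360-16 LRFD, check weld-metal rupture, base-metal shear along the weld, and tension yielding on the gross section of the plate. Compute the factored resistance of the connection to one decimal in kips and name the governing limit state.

Weld metal: throat = 0.707×0.25 = 0.17675 in, L = 2×4.5625 = 9.125 in. φR_n = 0.75 × 0.6 × 70 × 0.17675 × 9.125 = 50.8 kips.
Base metal shear (0.3125 in plate): yield φR_n = 1.0×0.6×50×0.3125×9.125 = 85.5 kips; rupture φR_n = 0.75×0.6×65×0.3125×9.125 = 83.4 kips; take 83.4 kips (rupture).
Tension yield (gross): A_g = 2.5×0.3125 = 0.78125 in². φR_n = 0.90 × 50 × 0.78125 = 35.2 kips.
Governing: min(50.8, 83.4, 35.2) = 35.2 kips → gross-section yield.

35.2 kips (gross-section yield governs)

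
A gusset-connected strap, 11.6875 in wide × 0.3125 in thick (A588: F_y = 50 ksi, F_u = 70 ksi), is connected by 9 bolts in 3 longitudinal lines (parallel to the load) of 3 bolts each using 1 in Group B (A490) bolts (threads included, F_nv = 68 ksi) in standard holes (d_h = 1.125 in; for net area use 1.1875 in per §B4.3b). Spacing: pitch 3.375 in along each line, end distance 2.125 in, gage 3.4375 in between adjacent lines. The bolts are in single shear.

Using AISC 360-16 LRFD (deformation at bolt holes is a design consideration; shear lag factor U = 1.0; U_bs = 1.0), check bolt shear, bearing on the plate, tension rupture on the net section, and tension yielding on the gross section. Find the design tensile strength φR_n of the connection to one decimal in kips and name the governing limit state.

Bolt shear: A_b = π(1)²/4 = 0.7854 in². φR_n = 0.75 × 68 × 0.7854 × 9 × 1 = 360.5 kips.
Bearing (0.3125 in plate, F_u = 70 ksi): end bolts L_c = 2.125 − 1.125/2 = 1.5625, R_n = min(1.2×1.5625×0.3125×70, 2.4×1×0.3125×70) = 41.016 kips/bolt; interior L_c = 3.375 − 1.125 = 2.25, R_n = 52.5 kips/bolt. φR_n = 0.75 × (3×41.016 + 6×52.5) = 328.5 kips.
Tension rupture (net): A_n = (11.6875 − 3×1.1875)×0.3125 = 2.5391 in² (U = 1.0, A_e = A_n). φR_n = 0.75 × 70 × 2.5391 = 133.3 kips.
Tension yield (gross): A_g = 11.6875×0.3125 = 3.6523 in². φR_n = 0.90 × 50 × 3.6523 = 164.4 kips.
Governing: min(360.5, 328.5, 133.3, 164.4) = 133.3 kips → net-section rupture.

133.3 kips (net-section rupture governs)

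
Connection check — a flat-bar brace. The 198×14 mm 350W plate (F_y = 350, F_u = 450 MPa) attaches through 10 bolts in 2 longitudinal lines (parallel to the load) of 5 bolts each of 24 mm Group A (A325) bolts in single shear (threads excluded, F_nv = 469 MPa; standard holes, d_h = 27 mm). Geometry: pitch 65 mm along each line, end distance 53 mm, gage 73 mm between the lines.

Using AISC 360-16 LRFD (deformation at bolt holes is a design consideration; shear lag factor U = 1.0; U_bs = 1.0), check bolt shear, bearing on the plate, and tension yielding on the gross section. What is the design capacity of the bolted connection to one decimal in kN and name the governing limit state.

873.2 kN (gross-section yield governs)

Bolt shear: A_b = π(24)²/4 = 452.39 mm². φR_n = 0.75 × 469 × 452.39 × 10 × 1 = 1591.3 kN.
Bearing (14 mm plate, F_u = 450 MPa): end bolts L_c = 53 − 27/2 = 39.5, R_n = min(1.2×39.5×14×450, 2.4×24×14×450) = 298.62 kN/bolt; interior L_c = 65 − 27 = 38, R_n = 287.28 kN/bolt. φR_n = 0.75 × (2×298.62 + 8×287.28) = 2171.6 kN.
Tension yield (gross): A_g = 198×14 = 2772 mm². φR_n = 0.90 × 350 × 2772 = 873.2 kN.
Governing: min(1591.3, 2171.6, 873.2) = 873.2 kN → gross-section yield.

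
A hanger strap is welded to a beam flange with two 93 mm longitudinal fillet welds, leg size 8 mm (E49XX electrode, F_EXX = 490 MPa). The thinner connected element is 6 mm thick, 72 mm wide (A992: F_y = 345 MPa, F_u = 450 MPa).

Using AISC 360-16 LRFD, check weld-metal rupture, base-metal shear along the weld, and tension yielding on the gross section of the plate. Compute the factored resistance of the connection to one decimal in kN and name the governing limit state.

Weld metal: throat = 0.707×8 = 5.656 mm, L = 2×93 = 186 mm. φR_n = 0.75 × 0.6 × 490 × 5.656 × 186 = 232.0 kN.
Base metal shear (6 mm plate): yield φR_n = 1.0×0.6×345×6×186 = 231.0 kN; rupture φR_n = 0.75×0.6×450×6×186 = 226.0 kN; take 226.0 kN (rupture).
Tension yield (gross): A_g = 72×6 = 432 mm². φR_n = 0.90 × 345 × 432 = 134.1 kN.
Governing: min(232.0, 226.0, 134.1) = 134.1 kN → gross-section yield.

134.1 kN (gross-section yield governs)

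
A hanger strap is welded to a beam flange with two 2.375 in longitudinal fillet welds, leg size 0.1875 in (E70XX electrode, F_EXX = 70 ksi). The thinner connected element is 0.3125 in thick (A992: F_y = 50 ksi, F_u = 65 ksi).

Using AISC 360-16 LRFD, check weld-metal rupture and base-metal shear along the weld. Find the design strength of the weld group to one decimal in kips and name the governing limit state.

Weld metal: throat = 0.707×0.1875 = 0.13256 in, L = 2×2.375 = 4.75 in. φR_n = 0.75 × 0.6 × 70 × 0.13256 × 4.75 = 19.8 kips.
Base metal shear (0.3125 in plate): yield φR_n = 1.0×0.6×50×0.3125×4.75 = 44.5 kips; rupture φR_n = 0.75×0.6×65×0.3125×4.75 = 43.4 kips; take 43.4 kips (rupture).
Governing: min(19.8, 43.4) = 19.8 kips → weld metal.

19.8 kips (weld metal governs)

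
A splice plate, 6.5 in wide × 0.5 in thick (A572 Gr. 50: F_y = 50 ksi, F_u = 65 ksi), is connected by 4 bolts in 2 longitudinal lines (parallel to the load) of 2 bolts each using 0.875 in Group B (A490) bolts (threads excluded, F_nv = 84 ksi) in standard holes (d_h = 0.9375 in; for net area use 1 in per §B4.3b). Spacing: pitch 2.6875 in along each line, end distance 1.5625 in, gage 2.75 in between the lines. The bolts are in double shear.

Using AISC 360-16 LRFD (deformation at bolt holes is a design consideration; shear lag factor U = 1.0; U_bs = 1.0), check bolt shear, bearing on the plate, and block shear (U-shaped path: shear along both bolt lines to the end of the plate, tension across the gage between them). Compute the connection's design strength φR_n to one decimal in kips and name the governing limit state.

Bolt shear: A_b = π(0.875)²/4 = 0.60132 in². φR_n = 0.75 × 84 × 0.60132 × 4 × 2 = 303.1 kips.
Bearing (0.5 in plate, F_u = 65 ksi): end bolts L_c = 1.5625 − 0.9375/2 = 1.09375, R_n = min(1.2×1.09375×0.5×65, 2.4×0.875×0.5×65) = 42.656 kips/bolt; interior L_c = 2.6875 − 0.9375 = 1.75, R_n = 68.25 kips/bolt. φR_n = 0.75 × (2×42.656 + 2×68.25) = 166.4 kips.
Block shear: shear path 2×[1.5625+1×2.6875] = 2×4.25 in, A_gv = 4.25, A_nv = 2×(4.25 − 1.5×1)×0.5 = 2.75 in²; tension across gage: (2.75 − 1×1)×0.5 = 0.875 in². R_n = min(0.6×65×2.75, 0.6×50×4.25) + 1.0×65×0.875 = min(107.25, 127.5) + 56.875 = 164.13 kips. φR_n = 0.75 × 164.13 = 123.1 kips.
Governing: min(303.1, 166.4, 123.1) = 123.1 kips → block shear.

123.1 kips (block shear governs)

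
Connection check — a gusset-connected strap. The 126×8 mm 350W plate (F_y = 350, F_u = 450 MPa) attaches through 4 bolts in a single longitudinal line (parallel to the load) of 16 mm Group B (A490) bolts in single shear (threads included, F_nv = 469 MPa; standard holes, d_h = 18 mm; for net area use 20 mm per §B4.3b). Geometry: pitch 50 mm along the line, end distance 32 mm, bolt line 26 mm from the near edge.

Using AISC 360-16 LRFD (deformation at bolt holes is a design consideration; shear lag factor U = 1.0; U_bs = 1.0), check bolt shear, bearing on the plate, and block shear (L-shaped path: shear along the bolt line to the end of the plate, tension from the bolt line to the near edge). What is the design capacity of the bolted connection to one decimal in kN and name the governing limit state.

Bolt shear: A_b = π(16)²/4 = 201.06 mm². φR_n = 0.75 × 469 × 201.06 × 4 × 1 = 282.9 kN.
Bearing (8 mm plate, F_u = 450 MPa): end bolts L_c = 32 − 18/2 = 23, R_n = min(1.2×23×8×450, 2.4×16×8×450) = 99.36 kN/bolt; interior L_c = 50 − 18 = 32, R_n = 138.24 kN/bolt. φR_n = 0.75 × (1×99.36 + 3×138.24) = 385.6 kN.
Block shear: shear path 1×[32+3×50] = 1×182 mm, A_gv = 1456, A_nv = 1×(182 − 3.5×20)×8 = 896 mm²; tension to near edge: (26 − 0.5×20)×8 = 128 mm². R_n = min(0.6×450×896, 0.6×350×1456) + 1.0×450×128 = min(241.92, 305.76) + 57.6 = 299.52 kN. φR_n = 0.75 × 299.52 = 224.6 kN.
Governing: min(282.9, 385.6, 224.6) = 224.6 kN → block shear.

224.6 kN (block shear governs)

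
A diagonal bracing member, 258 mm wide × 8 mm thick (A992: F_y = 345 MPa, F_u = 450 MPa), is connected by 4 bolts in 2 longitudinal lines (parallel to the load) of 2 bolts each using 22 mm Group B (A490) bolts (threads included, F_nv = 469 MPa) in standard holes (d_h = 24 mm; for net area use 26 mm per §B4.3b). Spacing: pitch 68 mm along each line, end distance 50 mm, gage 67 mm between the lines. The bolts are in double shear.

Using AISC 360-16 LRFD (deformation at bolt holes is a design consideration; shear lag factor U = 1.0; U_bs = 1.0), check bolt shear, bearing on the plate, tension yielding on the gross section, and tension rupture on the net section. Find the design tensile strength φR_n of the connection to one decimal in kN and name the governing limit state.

Bolt shear: A_b = π(22)²/4 = 380.13 mm². φR_n = 0.75 × 469 × 380.13 × 4 × 2 = 1069.7 kN.
Bearing (8 mm plate, F_u = 450 MPa): end bolts L_c = 50 − 24/2 = 38, R_n = min(1.2×38×8×450, 2.4×22×8×450) = 164.16 kN/bolt; interior L_c = 68 − 24 = 44, R_n = 190.08 kN/bolt. φR_n = 0.75 × (2×164.16 + 2×190.08) = 531.4 kN.
Tension yield (gross): A_g = 258×8 = 2064 mm². φR_n = 0.90 × 345 × 2064 = 640.9 kN.
Tension rupture (net): A_n = (258 − 2×26)×8 = 1648 mm² (U = 1.0, A_e = A_n). φR_n = 0.75 × 450 × 1648 = 556.2 kN.
Governing: min(1069.7, 531.4, 640.9, 556.2) = 531.4 kN → bearing.

531.4 kN (bearing governs)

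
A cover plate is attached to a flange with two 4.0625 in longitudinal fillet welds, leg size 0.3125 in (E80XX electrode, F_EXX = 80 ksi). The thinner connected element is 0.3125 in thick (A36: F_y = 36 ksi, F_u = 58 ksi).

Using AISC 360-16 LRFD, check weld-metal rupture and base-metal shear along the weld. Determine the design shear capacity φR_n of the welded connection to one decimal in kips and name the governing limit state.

Weld metal: throat = 0.707×0.3125 = 0.22094 in, L = 2×4.0625 = 8.125 in. φR_n = 0.75 × 0.6 × 80 × 0.22094 × 8.125 = 64.6 kips.
Base metal shear (0.3125 in plate): yield φR_n = 1.0×0.6×36×0.3125×8.125 = 54.8 kips; rupture φR_n = 0.75×0.6×58×0.3125×8.125 = 66.3 kips; take 54.8 kips (yield).
Governing: min(64.6, 54.8) = 54.8 kips → base-metal shear.

54.8 kips (base-metal shear governs)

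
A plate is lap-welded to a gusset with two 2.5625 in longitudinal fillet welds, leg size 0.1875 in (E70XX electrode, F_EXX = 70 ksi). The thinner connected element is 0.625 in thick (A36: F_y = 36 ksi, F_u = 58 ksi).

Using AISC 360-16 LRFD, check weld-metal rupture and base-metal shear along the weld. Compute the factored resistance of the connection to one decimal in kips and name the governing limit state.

Weld metal: throat = 0.707×0.1875 = 0.13256 in, L = 2×2.5625 = 5.125 in. φR_n = 0.75 × 0.6 × 70 × 0.13256 × 5.125 = 21.4 kips.
Base metal shear (0.625 in plate): yield φR_n = 1.0×0.6×36×0.625×5.125 = 69.2 kips; rupture φR_n = 0.75×0.6×58×0.625×5.125 = 83.6 kips; take 69.2 kips (yield).
Governing: min(21.4, 69.2) = 21.4 kips → weld metal.

21.4 kips (weld metal governs)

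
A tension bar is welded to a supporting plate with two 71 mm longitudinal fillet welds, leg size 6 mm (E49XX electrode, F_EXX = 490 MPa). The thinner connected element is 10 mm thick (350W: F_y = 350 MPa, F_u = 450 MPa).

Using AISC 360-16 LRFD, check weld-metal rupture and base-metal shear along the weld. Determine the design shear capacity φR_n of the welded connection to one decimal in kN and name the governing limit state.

132.8 kN (weld metal governs)

Weld metal: throat = 0.707×6 = 4.242 mm, L = 2×71 = 142 mm. φR_n = 0.75 × 0.6 × 490 × 4.242 × 142 = 132.8 kN.
Base metal shear (10 mm plate): yield φR_n = 1.0×0.6×350×10×142 = 298.2 kN; rupture φR_n = 0.75×0.6×450×10×142 = 287.6 kN; take 287.6 kN (rupture).
Governing: min(132.8, 287.6) = 132.8 kN → weld metal.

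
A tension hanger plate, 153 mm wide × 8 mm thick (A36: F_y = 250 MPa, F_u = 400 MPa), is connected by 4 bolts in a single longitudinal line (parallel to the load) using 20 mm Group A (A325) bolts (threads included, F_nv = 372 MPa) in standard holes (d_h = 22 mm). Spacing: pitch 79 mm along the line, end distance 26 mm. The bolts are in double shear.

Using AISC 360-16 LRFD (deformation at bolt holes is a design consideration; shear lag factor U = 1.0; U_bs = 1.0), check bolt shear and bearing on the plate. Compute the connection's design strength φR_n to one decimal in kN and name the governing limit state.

388.8 kN (bearing governs)

Bolt shear: A_b = π(20)²/4 = 314.16 mm². φR_n = 0.75 × 372 × 314.16 × 4 × 2 = 701.2 kN.
Bearing (8 mm plate, F_u = 400 MPa): end bolts L_c = 26 − 22/2 = 15, R_n = min(1.2×15×8×400, 2.4×20×8×400) = 57.6 kN/bolt; interior L_c = 79 − 22 = 57, R_n = 153.6 kN/bolt. φR_n = 0.75 × (1×57.6 + 3×153.6) = 388.8 kN.
Governing: min(701.2, 388.8) = 388.8 kN → bearing.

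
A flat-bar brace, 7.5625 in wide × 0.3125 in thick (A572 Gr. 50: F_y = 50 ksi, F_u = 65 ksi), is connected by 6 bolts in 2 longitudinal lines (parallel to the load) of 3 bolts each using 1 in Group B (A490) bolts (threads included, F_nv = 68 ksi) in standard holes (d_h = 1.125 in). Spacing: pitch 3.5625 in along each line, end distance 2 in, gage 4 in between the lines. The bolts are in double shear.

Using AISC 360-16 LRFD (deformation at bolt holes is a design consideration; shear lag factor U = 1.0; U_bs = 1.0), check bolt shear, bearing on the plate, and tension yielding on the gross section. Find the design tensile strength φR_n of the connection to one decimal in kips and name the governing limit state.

Bolt shear: A_b = π(1)²/4 = 0.7854 in². φR_n = 0.75 × 68 × 0.7854 × 6 × 2 = 480.7 kips.
Bearing (0.3125 in plate, F_u = 65 ksi): end bolts L_c = 2 − 1.125/2 = 1.4375, R_n = min(1.2×1.4375×0.3125×65, 2.4×1×0.3125×65) = 35.039 kips/bolt; interior L_c = 3.5625 − 1.125 = 2.4375, R_n = 48.75 kips/bolt. φR_n = 0.75 × (2×35.039 + 4×48.75) = 198.8 kips.
Tension yield (gross): A_g = 7.5625×0.3125 = 2.3633 in². φR_n = 0.90 × 50 × 2.3633 = 106.3 kips.
Governing: min(480.7, 198.8, 106.3) = 106.3 kips → gross-section yield.

106.3 kips (gross-section yield governs)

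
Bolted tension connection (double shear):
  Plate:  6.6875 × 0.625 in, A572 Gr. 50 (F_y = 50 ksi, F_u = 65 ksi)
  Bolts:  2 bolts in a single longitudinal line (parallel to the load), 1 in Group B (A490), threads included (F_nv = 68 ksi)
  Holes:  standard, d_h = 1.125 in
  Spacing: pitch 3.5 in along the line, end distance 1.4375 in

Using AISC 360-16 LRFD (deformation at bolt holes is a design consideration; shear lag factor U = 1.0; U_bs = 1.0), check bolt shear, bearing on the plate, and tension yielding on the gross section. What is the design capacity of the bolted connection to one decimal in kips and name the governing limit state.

Bolt shear: A_b = π(1)²/4 = 0.7854 in². φR_n = 0.75 × 68 × 0.7854 × 2 × 2 = 160.2 kips.
Bearing (0.625 in plate, F_u = 65 ksi): end bolts L_c = 1.4375 − 1.125/2 = 0.875, R_n = min(1.2×0.875×0.625×65, 2.4×1×0.625×65) = 42.656 kips/bolt; interior L_c = 3.5 − 1.125 = 2.375, R_n = 97.5 kips/bolt. φR_n = 0.75 × (1×42.656 + 1×97.5) = 105.1 kips.
Tension yield (gross): A_g = 6.6875×0.625 = 4.1797 in². φR_n = 0.90 × 50 × 4.1797 = 188.1 kips.
Governing: min(160.2, 105.1, 188.1) = 105.1 kips → bearing.

105.1 kips (bearing governs)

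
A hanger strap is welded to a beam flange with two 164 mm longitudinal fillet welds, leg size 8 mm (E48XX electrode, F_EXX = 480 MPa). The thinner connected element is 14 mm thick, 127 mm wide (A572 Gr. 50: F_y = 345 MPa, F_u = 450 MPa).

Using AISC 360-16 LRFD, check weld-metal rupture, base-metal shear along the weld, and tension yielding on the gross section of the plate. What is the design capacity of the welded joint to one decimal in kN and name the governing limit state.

400.7 kN (weld metal governs)

Weld metal: throat = 0.707×8 = 5.656 mm, L = 2×164 = 328 mm. φR_n = 0.75 × 0.6 × 480 × 5.656 × 328 = 400.7 kN.
Base metal shear (14 mm plate): yield φR_n = 1.0×0.6×345×14×328 = 950.5 kN; rupture φR_n = 0.75×0.6×450×14×328 = 929.9 kN; take 929.9 kN (rupture).
Tension yield (gross): A_g = 127×14 = 1778 mm². φR_n = 0.90 × 345 × 1778 = 552.1 kN.
Governing: min(400.7, 929.9, 552.1) = 400.7 kN → weld metal.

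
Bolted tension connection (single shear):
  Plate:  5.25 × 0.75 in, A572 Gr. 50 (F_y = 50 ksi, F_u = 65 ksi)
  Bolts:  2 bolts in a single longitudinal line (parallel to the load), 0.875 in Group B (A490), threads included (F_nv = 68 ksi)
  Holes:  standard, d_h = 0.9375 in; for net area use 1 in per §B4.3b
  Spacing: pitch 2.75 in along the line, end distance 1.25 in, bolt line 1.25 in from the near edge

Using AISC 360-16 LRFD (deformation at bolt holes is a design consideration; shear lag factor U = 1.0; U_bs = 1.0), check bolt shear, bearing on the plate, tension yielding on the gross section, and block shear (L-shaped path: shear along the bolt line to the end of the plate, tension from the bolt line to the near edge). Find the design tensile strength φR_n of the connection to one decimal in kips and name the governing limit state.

Bolt shear: A_b = π(0.875)²/4 = 0.60132 in². φR_n = 0.75 × 68 × 0.60132 × 2 × 1 = 61.3 kips.
Bearing (0.75 in plate, F_u = 65 ksi): end bolts L_c = 1.25 − 0.9375/2 = 0.78125, R_n = min(1.2×0.78125×0.75×65, 2.4×0.875×0.75×65) = 45.703 kips/bolt; interior L_c = 2.75 − 0.9375 = 1.8125, R_n = 102.38 kips/bolt. φR_n = 0.75 × (1×45.703 + 1×102.38) = 111.1 kips.
Tension yield (gross): A_g = 5.25×0.75 = 3.9375 in². φR_n = 0.90 × 50 × 3.9375 = 177.2 kips.
Block shear: shear path 1×[1.25+1×2.75] = 1×4 in, A_gv = 3, A_nv = 1×(4 − 1.5×1)×0.75 = 1.875 in²; tension to near edge: (1.25 − 0.5×1)×0.75 = 0.5625 in². R_n = min(0.6×65×1.875, 0.6×50×3) + 1.0×65×0.5625 = min(73.125, 90) + 36.563 = 109.69 kips. φR_n = 0.75 × 109.69 = 82.3 kips.
Governing: min(61.3, 111.1, 177.2, 82.3) = 61.3 kips → bolt shear.

61.3 kips (bolt shear governs)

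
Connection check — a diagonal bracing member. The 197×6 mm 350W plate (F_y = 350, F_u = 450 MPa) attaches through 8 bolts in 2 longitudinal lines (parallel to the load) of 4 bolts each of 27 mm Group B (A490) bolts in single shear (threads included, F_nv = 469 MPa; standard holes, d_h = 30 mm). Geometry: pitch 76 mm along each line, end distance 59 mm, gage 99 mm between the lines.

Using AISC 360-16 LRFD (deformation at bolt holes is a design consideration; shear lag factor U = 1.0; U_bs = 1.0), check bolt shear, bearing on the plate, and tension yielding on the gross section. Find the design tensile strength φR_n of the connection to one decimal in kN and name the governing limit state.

372.3 kN (gross-section yield governs)

Bolt shear: A_b = π(27)²/4 = 572.56 mm². φR_n = 0.75 × 469 × 572.56 × 8 × 1 = 1611.2 kN.
Bearing (6 mm plate, F_u = 450 MPa): end bolts L_c = 59 − 30/2 = 44, R_n = min(1.2×44×6×450, 2.4×27×6×450) = 142.56 kN/bolt; interior L_c = 76 − 30 = 46, R_n = 149.04 kN/bolt. φR_n = 0.75 × (2×142.56 + 6×149.04) = 884.5 kN.
Tension yield (gross): A_g = 197×6 = 1182 mm². φR_n = 0.90 × 350 × 1182 = 372.3 kN.
Governing: min(1611.2, 884.5, 372.3) = 372.3 kN → gross-section yield.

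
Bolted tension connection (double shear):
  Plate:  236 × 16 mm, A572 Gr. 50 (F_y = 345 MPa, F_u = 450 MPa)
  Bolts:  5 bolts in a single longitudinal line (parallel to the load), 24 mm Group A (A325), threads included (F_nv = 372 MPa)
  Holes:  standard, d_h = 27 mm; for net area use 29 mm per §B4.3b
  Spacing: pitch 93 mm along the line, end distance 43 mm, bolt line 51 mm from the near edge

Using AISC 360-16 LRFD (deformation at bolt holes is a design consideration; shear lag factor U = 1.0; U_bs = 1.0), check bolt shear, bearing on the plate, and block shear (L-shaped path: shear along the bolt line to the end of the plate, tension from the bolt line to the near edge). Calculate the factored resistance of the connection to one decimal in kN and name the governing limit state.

Bolt shear: A_b = π(24)²/4 = 452.39 mm². φR_n = 0.75 × 372 × 452.39 × 5 × 2 = 1262.2 kN.
Bearing (16 mm plate, F_u = 450 MPa): end bolts L_c = 43 − 27/2 = 29.5, R_n = min(1.2×29.5×16×450, 2.4×24×16×450) = 254.88 kN/bolt; interior L_c = 93 − 27 = 66, R_n = 414.72 kN/bolt. φR_n = 0.75 × (1×254.88 + 4×414.72) = 1435.3 kN.
Block shear: shear path 1×[43+4×93] = 1×415 mm, A_gv = 6640, A_nv = 1×(415 − 4.5×29)×16 = 4552 mm²; tension to near edge: (51 − 0.5×29)×16 = 584 mm². R_n = min(0.6×450×4552, 0.6×345×6640) + 1.0×450×584 = min(1229, 1374.5) + 262.8 = 1491.8 kN. φR_n = 0.75 × 1491.8 = 1118.9 kN.
Governing: min(1262.2, 1435.3, 1118.9) = 1118.9 kN → block shear.

1118.9 kN (block shear governs)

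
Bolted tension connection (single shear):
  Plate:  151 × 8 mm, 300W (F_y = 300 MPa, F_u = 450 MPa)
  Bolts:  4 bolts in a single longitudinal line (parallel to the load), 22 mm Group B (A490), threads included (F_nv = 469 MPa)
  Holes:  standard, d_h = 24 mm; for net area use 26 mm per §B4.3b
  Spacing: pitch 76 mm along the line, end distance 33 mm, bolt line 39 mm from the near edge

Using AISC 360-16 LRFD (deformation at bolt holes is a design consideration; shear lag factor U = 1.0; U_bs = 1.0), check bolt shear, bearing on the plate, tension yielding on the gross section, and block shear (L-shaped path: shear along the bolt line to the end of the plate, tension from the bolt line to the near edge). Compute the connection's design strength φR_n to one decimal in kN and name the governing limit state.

326.2 kN (gross-section yield governs)

Bolt shear: A_b = π(22)²/4 = 380.13 mm². φR_n = 0.75 × 469 × 380.13 × 4 × 1 = 534.8 kN.
Bearing (8 mm plate, F_u = 450 MPa): end bolts L_c = 33 − 24/2 = 21, R_n = min(1.2×21×8×450, 2.4×22×8×450) = 90.72 kN/bolt; interior L_c = 76 − 24 = 52, R_n = 190.08 kN/bolt. φR_n = 0.75 × (1×90.72 + 3×190.08) = 495.7 kN.
Tension yield (gross): A_g = 151×8 = 1208 mm². φR_n = 0.90 × 300 × 1208 = 326.2 kN.
Block shear: shear path 1×[33+3×76] = 1×261 mm, A_gv = 2088, A_nv = 1×(261 − 3.5×26)×8 = 1360 mm²; tension to near edge: (39 − 0.5×26)×8 = 208 mm². R_n = min(0.6×450×1360, 0.6×300×2088) + 1.0×450×208 = min(367.2, 375.84) + 93.6 = 460.8 kN. φR_n = 0.75 × 460.8 = 345.6 kN.
Governing: min(534.8, 495.7, 326.2, 345.6) = 326.2 kN → gross-section yield.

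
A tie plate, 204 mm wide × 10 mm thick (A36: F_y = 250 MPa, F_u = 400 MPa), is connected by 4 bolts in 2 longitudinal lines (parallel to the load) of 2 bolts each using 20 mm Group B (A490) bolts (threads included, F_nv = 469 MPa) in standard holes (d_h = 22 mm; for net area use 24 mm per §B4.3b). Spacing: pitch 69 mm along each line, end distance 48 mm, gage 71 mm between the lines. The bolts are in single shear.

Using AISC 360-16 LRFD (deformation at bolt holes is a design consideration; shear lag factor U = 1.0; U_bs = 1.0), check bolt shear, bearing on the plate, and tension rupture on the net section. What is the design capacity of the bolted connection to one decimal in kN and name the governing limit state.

442.0 kN (bolt shear governs)

Bolt shear: A_b = π(20)²/4 = 314.16 mm². φR_n = 0.75 × 469 × 314.16 × 4 × 1 = 442.0 kN.
Bearing (10 mm plate, F_u = 400 MPa): end bolts L_c = 48 − 22/2 = 37, R_n = min(1.2×37×10×400, 2.4×20×10×400) = 177.6 kN/bolt; interior L_c = 69 − 22 = 47, R_n = 192 kN/bolt. φR_n = 0.75 × (2×177.6 + 2×192) = 554.4 kN.
Tension rupture (net): A_n = (204 − 2×24)×10 = 1560 mm² (U = 1.0, A_e = A_n). φR_n = 0.75 × 400 × 1560 = 468.0 kN.
Governing: min(442.0, 554.4, 468.0) = 442.0 kN → bolt shear.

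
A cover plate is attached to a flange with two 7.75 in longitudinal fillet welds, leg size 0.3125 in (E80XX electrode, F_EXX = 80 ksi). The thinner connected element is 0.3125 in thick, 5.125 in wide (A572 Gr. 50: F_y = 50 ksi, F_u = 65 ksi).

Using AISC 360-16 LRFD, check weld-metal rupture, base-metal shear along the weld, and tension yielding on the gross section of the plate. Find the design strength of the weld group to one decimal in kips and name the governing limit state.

Weld metal: throat = 0.707×0.3125 = 0.22094 in, L = 2×7.75 = 15.5 in. φR_n = 0.75 × 0.6 × 80 × 0.22094 × 15.5 = 123.3 kips.
Base metal shear (0.3125 in plate): yield φR_n = 1.0×0.6×50×0.3125×15.5 = 145.3 kips; rupture φR_n = 0.75×0.6×65×0.3125×15.5 = 141.7 kips; take 141.7 kips (rupture).
Tension yield (gross): A_g = 5.125×0.3125 = 1.6016 in². φR_n = 0.90 × 50 × 1.6016 = 72.1 kips.
Governing: min(123.3, 141.7, 72.1) = 72.1 kips → gross-section yield.

72.1 kips (gross-section yield governs)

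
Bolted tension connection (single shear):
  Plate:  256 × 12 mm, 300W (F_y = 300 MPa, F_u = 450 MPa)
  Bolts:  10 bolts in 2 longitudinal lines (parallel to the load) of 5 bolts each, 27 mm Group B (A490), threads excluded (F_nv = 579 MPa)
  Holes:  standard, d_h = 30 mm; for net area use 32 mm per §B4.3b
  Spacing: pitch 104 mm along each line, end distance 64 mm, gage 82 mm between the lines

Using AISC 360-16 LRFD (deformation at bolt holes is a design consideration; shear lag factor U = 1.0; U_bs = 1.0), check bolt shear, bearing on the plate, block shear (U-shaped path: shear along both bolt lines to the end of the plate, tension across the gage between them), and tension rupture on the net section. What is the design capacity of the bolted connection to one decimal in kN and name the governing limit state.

777.6 kN (net-section rupture governs)

Bolt shear: A_b = π(27)²/4 = 572.56 mm². φR_n = 0.75 × 579 × 572.56 × 10 × 1 = 2486.3 kN.
Bearing (12 mm plate, F_u = 450 MPa): end bolts L_c = 64 − 30/2 = 49, R_n = min(1.2×49×12×450, 2.4×27×12×450) = 317.52 kN/bolt; interior L_c = 104 − 30 = 74, R_n = 349.92 kN/bolt. φR_n = 0.75 × (2×317.52 + 8×349.92) = 2575.8 kN.
Block shear: shear path 2×[64+4×104] = 2×480 mm, A_gv = 11520, A_nv = 2×(480 − 4.5×32)×12 = 8064 mm²; tension across gage: (82 − 1×32)×12 = 600 mm². R_n = min(0.6×450×8064, 0.6×300×11520) + 1.0×450×600 = min(2177.3, 2073.6) + 270 = 2343.6 kN. φR_n = 0.75 × 2343.6 = 1757.7 kN.
Tension rupture (net): A_n = (256 − 2×32)×12 = 2304 mm² (U = 1.0, A_e = A_n). φR_n = 0.75 × 450 × 2304 = 777.6 kN.
Governing: min(2486.3, 2575.8, 1757.7, 777.6) = 777.6 kN → net-section rupture.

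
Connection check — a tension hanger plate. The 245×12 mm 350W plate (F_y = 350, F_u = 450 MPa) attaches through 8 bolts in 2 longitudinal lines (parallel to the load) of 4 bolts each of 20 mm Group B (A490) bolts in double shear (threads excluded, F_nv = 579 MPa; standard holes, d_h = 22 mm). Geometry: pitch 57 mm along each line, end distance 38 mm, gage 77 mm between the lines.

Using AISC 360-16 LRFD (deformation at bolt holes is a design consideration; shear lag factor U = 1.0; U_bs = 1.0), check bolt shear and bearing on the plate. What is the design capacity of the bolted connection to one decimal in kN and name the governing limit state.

1283.0 kN (bearing governs)

Bolt shear: A_b = π(20)²/4 = 314.16 mm². φR_n = 0.75 × 579 × 314.16 × 8 × 2 = 2182.8 kN.
Bearing (12 mm plate, F_u = 450 MPa): end bolts L_c = 38 − 22/2 = 27, R_n = min(1.2×27×12×450, 2.4×20×12×450) = 174.96 kN/bolt; interior L_c = 57 − 22 = 35, R_n = 226.8 kN/bolt. φR_n = 0.75 × (2×174.96 + 6×226.8) = 1283.0 kN.
Governing: min(2182.8, 1283.0) = 1283.0 kN → bearing.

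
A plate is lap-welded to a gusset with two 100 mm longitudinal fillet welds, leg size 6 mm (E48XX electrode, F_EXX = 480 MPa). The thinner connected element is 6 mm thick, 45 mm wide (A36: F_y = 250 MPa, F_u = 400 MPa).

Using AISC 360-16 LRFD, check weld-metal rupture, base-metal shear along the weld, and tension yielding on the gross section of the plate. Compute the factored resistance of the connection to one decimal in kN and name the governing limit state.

Weld metal: throat = 0.707×6 = 4.242 mm, L = 2×100 = 200 mm. φR_n = 0.75 × 0.6 × 480 × 4.242 × 200 = 183.3 kN.
Base metal shear (6 mm plate): yield φR_n = 1.0×0.6×250×6×200 = 180.0 kN; rupture φR_n = 0.75×0.6×400×6×200 = 216.0 kN; take 180.0 kN (yield).
Tension yield (gross): A_g = 45×6 = 270 mm². φR_n = 0.90 × 250 × 270 = 60.8 kN.
Governing: min(183.3, 180.0, 60.8) = 60.8 kN → gross-section yield.

60.8 kN (gross-section yield governs)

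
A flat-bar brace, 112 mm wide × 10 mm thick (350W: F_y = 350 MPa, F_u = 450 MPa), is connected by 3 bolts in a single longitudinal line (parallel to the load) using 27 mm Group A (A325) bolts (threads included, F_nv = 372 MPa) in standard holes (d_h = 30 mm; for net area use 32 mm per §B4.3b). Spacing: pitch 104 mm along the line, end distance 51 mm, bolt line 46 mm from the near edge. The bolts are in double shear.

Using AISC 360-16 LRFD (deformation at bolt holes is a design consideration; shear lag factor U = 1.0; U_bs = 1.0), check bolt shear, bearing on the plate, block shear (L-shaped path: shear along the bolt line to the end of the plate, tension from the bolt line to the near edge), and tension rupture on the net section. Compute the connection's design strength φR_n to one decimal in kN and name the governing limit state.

Bolt shear: A_b = π(27)²/4 = 572.56 mm². φR_n = 0.75 × 372 × 572.56 × 3 × 2 = 958.5 kN.
Bearing (10 mm plate, F_u = 450 MPa): end bolts L_c = 51 − 30/2 = 36, R_n = min(1.2×36×10×450, 2.4×27×10×450) = 194.4 kN/bolt; interior L_c = 104 − 30 = 74, R_n = 291.6 kN/bolt. φR_n = 0.75 × (1×194.4 + 2×291.6) = 583.2 kN.
Block shear: shear path 1×[51+2×104] = 1×259 mm, A_gv = 2590, A_nv = 1×(259 − 2.5×32)×10 = 1790 mm²; tension to near edge: (46 − 0.5×32)×10 = 300 mm². R_n = min(0.6×450×1790, 0.6×350×2590) + 1.0×450×300 = min(483.3, 543.9) + 135 = 618.3 kN. φR_n = 0.75 × 618.3 = 463.7 kN.
Tension rupture (net): A_n = (112 − 1×32)×10 = 800 mm² (U = 1.0, A_e = A_n). φR_n = 0.75 × 450 × 800 = 270.0 kN.
Governing: min(958.5, 583.2, 463.7, 270.0) = 270.0 kN → net-section rupture.

270.0 kN (net-section rupture governs)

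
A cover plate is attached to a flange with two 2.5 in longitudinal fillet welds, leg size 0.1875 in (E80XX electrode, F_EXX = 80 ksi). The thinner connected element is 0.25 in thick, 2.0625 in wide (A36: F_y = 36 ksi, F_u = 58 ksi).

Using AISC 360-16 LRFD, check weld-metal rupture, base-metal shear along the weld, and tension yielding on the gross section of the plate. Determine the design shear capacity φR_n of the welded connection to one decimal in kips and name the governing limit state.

16.7 kips (gross-section yield governs)

Weld metal: throat = 0.707×0.1875 = 0.13256 in, L = 2×2.5 = 5 in. φR_n = 0.75 × 0.6 × 80 × 0.13256 × 5 = 23.9 kips.
Base metal shear (0.25 in plate): yield φR_n = 1.0×0.6×36×0.25×5 = 27.0 kips; rupture φR_n = 0.75×0.6×58×0.25×5 = 32.6 kips; take 27.0 kips (yield).
Tension yield (gross): A_g = 2.0625×0.25 = 0.51563 in². φR_n = 0.90 × 36 × 0.51563 = 16.7 kips.
Governing: min(23.9, 27.0, 16.7) = 16.7 kips → gross-section yield.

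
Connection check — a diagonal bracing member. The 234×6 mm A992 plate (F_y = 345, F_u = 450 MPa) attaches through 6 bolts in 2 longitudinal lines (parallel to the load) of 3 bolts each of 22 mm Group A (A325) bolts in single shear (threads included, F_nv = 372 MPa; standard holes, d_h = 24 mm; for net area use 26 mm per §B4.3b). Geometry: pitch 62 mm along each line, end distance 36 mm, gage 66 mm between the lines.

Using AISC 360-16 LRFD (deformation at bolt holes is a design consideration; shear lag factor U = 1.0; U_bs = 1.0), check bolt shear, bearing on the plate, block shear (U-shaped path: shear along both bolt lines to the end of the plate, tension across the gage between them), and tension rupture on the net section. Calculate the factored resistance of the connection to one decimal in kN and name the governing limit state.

Bolt shear: A_b = π(22)²/4 = 380.13 mm². φR_n = 0.75 × 372 × 380.13 × 6 × 1 = 636.3 kN.
Bearing (6 mm plate, F_u = 450 MPa): end bolts L_c = 36 − 24/2 = 24, R_n = min(1.2×24×6×450, 2.4×22×6×450) = 77.76 kN/bolt; interior L_c = 62 − 24 = 38, R_n = 123.12 kN/bolt. φR_n = 0.75 × (2×77.76 + 4×123.12) = 486.0 kN.
Block shear: shear path 2×[36+2×62] = 2×160 mm, A_gv = 1920, A_nv = 2×(160 − 2.5×26)×6 = 1140 mm²; tension across gage: (66 − 1×26)×6 = 240 mm². R_n = min(0.6×450×1140, 0.6×345×1920) + 1.0×450×240 = min(307.8, 397.44) + 108 = 415.8 kN. φR_n = 0.75 × 415.8 = 311.9 kN.
Tension rupture (net): A_n = (234 − 2×26)×6 = 1092 mm² (U = 1.0, A_e = A_n). φR_n = 0.75 × 450 × 1092 = 368.6 kN.
Governing: min(636.3, 486.0, 311.9, 368.6) = 311.9 kN → block shear.

311.9 kN (block shear governs)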